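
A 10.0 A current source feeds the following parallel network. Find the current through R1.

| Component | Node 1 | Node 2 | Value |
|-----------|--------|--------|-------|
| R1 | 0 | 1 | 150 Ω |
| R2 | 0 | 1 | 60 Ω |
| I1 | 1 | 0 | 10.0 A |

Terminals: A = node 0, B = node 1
All resistors sit directly between nodes 0 and 1, so they are in parallel and share one voltage V; the full source current 10 A splits among them.
1/R_par = 1/150 + 1/60 = 0.02333 S  =>  R_par = 42.86 Ω
V = I × R_par = 10 × 42.86 = 428.6 V
I_R1 = V/R1 = 428.6/150 = 2.857 A

Final answer: 2.857 A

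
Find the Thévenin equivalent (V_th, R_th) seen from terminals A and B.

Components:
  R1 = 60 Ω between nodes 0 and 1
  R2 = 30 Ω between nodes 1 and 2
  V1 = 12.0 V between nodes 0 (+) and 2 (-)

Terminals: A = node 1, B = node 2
Step 1 — V_th is the open-circuit voltage V_A - V_B (nothing connected across the terminals).
Nodal analysis, taking node 2 as the 0 V reference.
Source V1 fixes V_0 = 12 V.
KCL at each unknown node (sum of currents leaving = 0; resistances in Ω):
  Node 1: (V_1 - 12)/60 + (V_1 - 0)/30 = 0
Collecting terms: 0.05 × V_1 = 0.2  =>  V_1 = 4 V
V_th = V_1 - V_2 = 4 - 0 = 4 V
Step 2 — R_th: zero the source — replace V1 by a short circuit (node 2 merges into node 0) — and find the resistance seen between A (node 1) and B (node 0).
Reduce the network between node 1 (A) and node 0 (B) by series/parallel combination:
  Rp1 = R1 ‖ R2 (parallel, both between nodes 0 and 1) = 1/(1/60 + 1/30) = 20 Ω
R_th = 20 Ω

Final answer: V_th = 4 V, R_th = 20 Ω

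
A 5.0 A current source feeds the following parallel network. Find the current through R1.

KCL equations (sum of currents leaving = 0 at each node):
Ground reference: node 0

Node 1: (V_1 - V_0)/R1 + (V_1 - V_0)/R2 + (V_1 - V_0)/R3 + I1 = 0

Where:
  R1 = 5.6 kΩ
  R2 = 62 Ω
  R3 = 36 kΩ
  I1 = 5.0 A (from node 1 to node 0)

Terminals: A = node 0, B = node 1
All resistors sit directly between nodes 0 and 1, so they are in parallel and share one voltage V; the full source current 5 A splits among them.
1/R_par = 1/5600 + 1/62 + 1/36000 = 0.01634 S  =>  R_par = 61.22 Ω
V = I × R_par = 5 × 61.22 = 306.1 V
I_R1 = V/R1 = 306.1/5600 = 0.05466 A

Final answer: 0.05466 A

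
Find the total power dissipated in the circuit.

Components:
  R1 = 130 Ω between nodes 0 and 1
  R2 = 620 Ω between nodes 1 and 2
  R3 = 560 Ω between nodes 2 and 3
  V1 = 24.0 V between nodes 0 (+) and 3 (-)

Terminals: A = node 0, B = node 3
Nodal analysis, taking node 3 as the 0 V reference.
Source V1 fixes V_0 = 24 V.
KCL at each unknown node (sum of currents leaving = 0; resistances in Ω):
  Node 1: (V_1 - 24)/130 + (V_1 - V_2)/620 = 0
  Node 2: (V_2 - V_1)/620 + (V_2 - 0)/560 = 0
Collecting terms (coefficients in siemens):
  0.009305·V_1 - 0.001613·V_2 = 0.1846
  0.003399·V_2 - 0.001613·V_1 = 0
Determinant D = (0.009305)(0.003399) - (-0.001613)(-0.001613) = 0.00002902
V_1 = [(0.1846)(0.003399) - (-0.001613)(0)]/D = 21.62 V
V_2 = [(0.009305)(0) - (0.1846)(-0.001613)]/D = 10.26 V
Power in each resistor, P = (ΔV)²/R:
  P_R1 = (24 - 21.62)²/130 = 0.04363 W
  P_R2 = (21.62 - 10.26)²/620 = 0.2081 W
  P_R3 = (10.26 - 0)²/560 = 0.188 W
P_total = P_R1 + P_R2 + P_R3 = 0.4397 W

Final answer: 0.4397 W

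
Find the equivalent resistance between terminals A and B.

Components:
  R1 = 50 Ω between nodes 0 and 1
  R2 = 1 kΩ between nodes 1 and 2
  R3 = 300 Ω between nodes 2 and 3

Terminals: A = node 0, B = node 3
Reduce the network between node 0 (A) and node 3 (B) by series/parallel combination:
  Rs1 = R1 + R2 (series, joined only at node 1) = 50 + 1000 = 1050 Ω
  Rs2 = R3 + Rs1 (series, joined only at node 2) = 300 + 1050 = 1350 Ω
R_eq = 1.35 kΩ

Final answer: 1.35 kΩ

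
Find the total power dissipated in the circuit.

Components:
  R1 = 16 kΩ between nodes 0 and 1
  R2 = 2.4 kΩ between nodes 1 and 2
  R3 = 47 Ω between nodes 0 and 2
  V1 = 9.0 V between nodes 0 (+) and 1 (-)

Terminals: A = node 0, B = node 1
Nodal analysis, taking node 1 as the 0 V reference.
Source V1 fixes V_0 = 9 V.
KCL at each unknown node (sum of currents leaving = 0; resistances in Ω):
  Node 2: (V_2 - 0)/2400 + (V_2 - 9)/47 = 0
Collecting terms: 0.02169 × V_2 = 0.1915  =>  V_2 = 8.827 V
Power in each resistor, P = (ΔV)²/R:
  P_R1 = (9 - 0)²/16000 = 0.005063 W
  P_R2 = (0 - 8.827)²/2400 = 0.03247 W
  P_R3 = (9 - 8.827)²/47 = 0.0006358 W
P_total = P_R1 + P_R2 + P_R3 = 0.03816 W

Final answer: 0.03816 W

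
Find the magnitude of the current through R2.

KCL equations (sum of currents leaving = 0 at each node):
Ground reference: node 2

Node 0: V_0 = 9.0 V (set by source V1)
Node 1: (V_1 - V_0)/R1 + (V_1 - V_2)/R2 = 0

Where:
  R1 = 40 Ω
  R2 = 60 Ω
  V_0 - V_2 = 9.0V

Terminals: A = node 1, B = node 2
Nodal analysis, taking node 2 as the 0 V reference.
Source V1 fixes V_0 = 9 V.
KCL at each unknown node (sum of currents leaving = 0; resistances in Ω):
  Node 1: (V_1 - 9)/40 + (V_1 - 0)/60 = 0
Collecting terms: 0.04167 × V_1 = 0.225  =>  V_1 = 5.4 V
I_R2 = (V_1 - V_2)/R2 = (5.4 - 0)/60 = 0.09 A
|I_R2| = 0.09 A

Final answer: |I_R2| = 0.09 A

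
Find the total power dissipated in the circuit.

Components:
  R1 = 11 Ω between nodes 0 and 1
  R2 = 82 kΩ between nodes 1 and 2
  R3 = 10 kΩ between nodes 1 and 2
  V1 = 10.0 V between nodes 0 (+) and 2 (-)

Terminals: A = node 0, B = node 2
Nodal analysis, taking node 2 as the 0 V reference.
Source V1 fixes V_0 = 10 V.
KCL at each unknown node (sum of currents leaving = 0; resistances in Ω):
  Node 1: (V_1 - 10)/11 + (V_1 - 0)/82000 + (V_1 - 0)/10000 = 0
Collecting terms: 0.09102 × V_1 = 0.9091  =>  V_1 = 9.988 V
Power in each resistor, P = (ΔV)²/R:
  P_R1 = (10 - 9.988)²/11 = 0.00001381 W
  P_R2 = (9.988 - 0)²/82000 = 0.001217 W
  P_R3 = (9.988 - 0)²/10000 = 0.009975 W
P_total = P_R1 + P_R2 + P_R3 = 0.01121 W

Final answer: 0.01121 W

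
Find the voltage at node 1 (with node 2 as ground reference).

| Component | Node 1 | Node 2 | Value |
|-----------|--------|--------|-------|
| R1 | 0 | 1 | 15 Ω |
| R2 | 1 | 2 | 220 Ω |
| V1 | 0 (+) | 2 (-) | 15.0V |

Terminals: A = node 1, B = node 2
Nodal analysis, taking node 2 as the 0 V reference.
Source V1 fixes V_0 = 15 V.
KCL at each unknown node (sum of currents leaving = 0; resistances in Ω):
  Node 1: (V_1 - 15)/15 + (V_1 - 0)/220 = 0
Collecting terms: 0.07121 × V_1 = 1  =>  V_1 = 14.04 V
The requested potential is V_1 = 14.04 V.

Final answer: V_1 = 14.04 V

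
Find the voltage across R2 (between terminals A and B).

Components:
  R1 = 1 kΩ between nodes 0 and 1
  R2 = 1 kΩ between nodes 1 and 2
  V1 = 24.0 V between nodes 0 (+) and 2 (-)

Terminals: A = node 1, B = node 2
R1 and R2 are in series across V1 (node 0 → node 1 → node 2), and the output A–B is taken across R2, so this is a voltage divider.
Series current: I = V1/(R1 + R2) = 24/(1000 + 1000) = 24/2000 = 0.012 A
V_R2 = I × R2 = V1 × R2/(R1 + R2) = 24 × 1000/2000 = 12 V

Final answer: 12 V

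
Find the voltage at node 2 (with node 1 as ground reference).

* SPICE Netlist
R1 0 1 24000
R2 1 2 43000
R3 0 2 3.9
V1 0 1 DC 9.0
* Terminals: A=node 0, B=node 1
Nodal analysis, taking node 1 as the 0 V reference.
Source V1 fixes V_0 = 9 V.
KCL at each unknown node (sum of currents leaving = 0; resistances in Ω):
  Node 2: (V_2 - 0)/43000 + (V_2 - 9)/3.9 = 0
Collecting terms: 0.2564 × V_2 = 2.308  =>  V_2 = 8.999 V
The requested potential is V_2 = 8.999 V.

Final answer: V_2 = 8.999 V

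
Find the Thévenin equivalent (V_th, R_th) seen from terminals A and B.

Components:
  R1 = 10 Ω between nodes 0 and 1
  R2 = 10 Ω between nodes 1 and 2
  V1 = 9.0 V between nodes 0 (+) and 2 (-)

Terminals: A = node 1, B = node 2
Step 1 — V_th is the open-circuit voltage V_A - V_B (nothing connected across the terminals).
Nodal analysis, taking node 2 as the 0 V reference.
Source V1 fixes V_0 = 9 V.
KCL at each unknown node (sum of currents leaving = 0; resistances in Ω):
  Node 1: (V_1 - 9)/10 + (V_1 - 0)/10 = 0
Collecting terms: 0.2 × V_1 = 0.9  =>  V_1 = 4.5 V
V_th = V_1 - V_2 = 4.5 - 0 = 4.5 V
Step 2 — R_th: zero the source — replace V1 by a short circuit (node 2 merges into node 0) — and find the resistance seen between A (node 1) and B (node 0).
Reduce the network between node 1 (A) and node 0 (B) by series/parallel combination:
  Rp1 = R1 ‖ R2 (parallel, both between nodes 0 and 1) = 1/(1/10 + 1/10) = 5 Ω
R_th = 5 Ω

Final answer: V_th = 4.5 V, R_th = 5 Ω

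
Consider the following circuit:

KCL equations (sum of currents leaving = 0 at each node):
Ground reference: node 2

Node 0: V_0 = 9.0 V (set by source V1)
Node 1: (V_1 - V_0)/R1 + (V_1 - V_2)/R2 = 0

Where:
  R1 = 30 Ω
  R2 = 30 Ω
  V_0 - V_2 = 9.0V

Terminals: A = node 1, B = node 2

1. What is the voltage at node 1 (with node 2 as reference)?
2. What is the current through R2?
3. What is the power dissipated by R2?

Nodal analysis, taking node 2 as the 0 V reference.
Source V1 fixes V_0 = 9 V.
KCL at each unknown node (sum of currents leaving = 0; resistances in Ω):
  Node 1: (V_1 - 9)/30 + (V_1 - 0)/30 = 0
Collecting terms: 0.06667 × V_1 = 0.3  =>  V_1 = 4.5 V
Part 1:
  Read off the nodal solution: V_1 = 4.5 V
Part 2:
  I_R2 = (V_1 - V_2)/R2 = (4.5 - 0)/30 = 0.15 A
  Magnitude: I_R2 = 0.15 A
Part 3:
  I_R2 = (V_1 - V_2)/R2 = (4.5 - 0)/30 = 0.15 A
  P_R2 = I_R2² × R2 = (0.15)² × 30 = 0.675 W

Final answers:
1. V_1 = 4.5 V
2. I_R2 = 0.15 A
3. P_R2 = 0.675 W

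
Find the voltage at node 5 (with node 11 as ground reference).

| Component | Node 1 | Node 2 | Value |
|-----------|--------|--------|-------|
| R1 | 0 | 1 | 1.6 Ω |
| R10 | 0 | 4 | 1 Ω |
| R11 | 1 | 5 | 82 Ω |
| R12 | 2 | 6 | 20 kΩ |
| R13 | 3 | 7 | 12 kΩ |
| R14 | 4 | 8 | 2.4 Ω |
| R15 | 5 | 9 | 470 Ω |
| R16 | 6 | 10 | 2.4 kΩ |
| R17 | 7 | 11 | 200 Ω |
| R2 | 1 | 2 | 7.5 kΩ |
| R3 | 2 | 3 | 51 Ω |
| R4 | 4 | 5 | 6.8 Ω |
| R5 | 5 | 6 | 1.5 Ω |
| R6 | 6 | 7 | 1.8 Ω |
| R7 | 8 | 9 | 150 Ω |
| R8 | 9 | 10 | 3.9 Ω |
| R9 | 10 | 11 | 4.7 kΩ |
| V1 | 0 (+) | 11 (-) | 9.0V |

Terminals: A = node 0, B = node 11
Nodal analysis, taking node 11 as the 0 V reference.
Source V1 fixes V_0 = 9 V.
KCL at each unknown node (sum of currents leaving = 0; resistances in Ω):
  Node 1: (V_1 - 9)/1.6 + (V_1 - V_2)/7500 + (V_1 - V_5)/82 = 0
  Node 2: (V_2 - V_1)/7500 + (V_2 - V_3)/51 + (V_2 - V_6)/20000 = 0
  Node 3: (V_3 - V_2)/51 + (V_3 - V_7)/12000 = 0
  Node 4: (V_4 - V_5)/6.8 + (V_4 - 9)/1 + (V_4 - V_8)/2.4 = 0
  Node 5: (V_5 - V_4)/6.8 + (V_5 - V_6)/1.5 + (V_5 - V_1)/82 + (V_5 - V_9)/470 = 0
  Node 6: (V_6 - V_5)/1.5 + (V_6 - V_7)/1.8 + (V_6 - V_2)/20000 + (V_6 - V_10)/2400 = 0
  Node 7: (V_7 - V_6)/1.8 + (V_7 - V_3)/12000 + (V_7 - 0)/200 = 0
  Node 8: (V_8 - V_9)/150 + (V_8 - V_4)/2.4 = 0
  Node 9: (V_9 - V_8)/150 + (V_9 - V_10)/3.9 + (V_9 - V_5)/470 = 0
  Node 10: (V_10 - V_9)/3.9 + (V_10 - 0)/4700 + (V_10 - V_6)/2400 = 0
Collecting terms (coefficients in siemens):
  0.6373·V_1 - 0.0001333·V_2 - 0.0122·V_5 = 5.625
  0.01979·V_2 - 0.0001333·V_1 - 0.01961·V_3 - 0.00005·V_6 = 0
  0.01969·V_3 - 0.01961·V_2 - 0.00008333·V_7 = 0
  1.564·V_4 - 0.1471·V_5 - 0.4167·V_8 = 9
  0.828·V_5 - 0.0122·V_1 - 0.1471·V_4 - 0.6667·V_6 - 0.002128·V_9 = 0
  1.223·V_6 - 0.00005·V_2 - 0.6667·V_5 - 0.5556·V_7 - 0.0004167·V_10 = 0
  0.5606·V_7 - 0.00008333·V_3 - 0.5556·V_6 = 0
  0.4233·V_8 - 0.4167·V_4 - 0.006667·V_9 = 0
  0.2652·V_9 - 0.002128·V_5 - 0.006667·V_8 - 0.2564·V_10 = 0
  0.257·V_10 - 0.0004167·V_6 - 0.2564·V_9 = 0
Solving these 10 simultaneous equations (Gaussian elimination) gives:
  V_1 = 8.994 V, V_2 = 8.788 V, V_3 = 8.787 V, V_4 = 8.959 V
  V_5 = 8.693 V, V_6 = 8.629 V, V_7 = 8.552 V, V_8 = 8.955 V
  V_9 = 8.68 V, V_10 = 8.672 V
The requested potential is V_5 = 8.693 V.

Final answer: V_5 = 8.693 V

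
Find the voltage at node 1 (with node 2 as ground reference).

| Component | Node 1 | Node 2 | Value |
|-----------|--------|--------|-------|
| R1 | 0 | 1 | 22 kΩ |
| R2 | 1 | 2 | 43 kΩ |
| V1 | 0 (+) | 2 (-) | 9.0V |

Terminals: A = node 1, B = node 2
Nodal analysis, taking node 2 as the 0 V reference.
Source V1 fixes V_0 = 9 V.
KCL at each unknown node (sum of currents leaving = 0; resistances in Ω):
  Node 1: (V_1 - 9)/22000 + (V_1 - 0)/43000 = 0
Collecting terms: 0.00006871 × V_1 = 0.0004091  =>  V_1 = 5.954 V
The requested potential is V_1 = 5.954 V.

Final answer: V_1 = 5.954 V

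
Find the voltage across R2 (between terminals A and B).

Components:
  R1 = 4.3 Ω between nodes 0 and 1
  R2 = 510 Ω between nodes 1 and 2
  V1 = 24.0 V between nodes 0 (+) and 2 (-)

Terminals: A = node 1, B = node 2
R1 and R2 are in series across V1 (node 0 → node 1 → node 2), and the output A–B is taken across R2, so this is a voltage divider.
Series current: I = V1/(R1 + R2) = 24/(4.3 + 510) = 24/514.3 = 0.04667 A
V_R2 = I × R2 = V1 × R2/(R1 + R2) = 24 × 510/514.3 = 23.8 V

Final answer: 23.8 V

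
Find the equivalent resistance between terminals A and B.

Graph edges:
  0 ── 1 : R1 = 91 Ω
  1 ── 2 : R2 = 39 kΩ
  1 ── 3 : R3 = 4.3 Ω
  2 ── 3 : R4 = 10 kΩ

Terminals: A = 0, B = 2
Reduce the network between node 0 (A) and node 2 (B) by series/parallel combination:
  Rs1 = R3 + R4 (series, joined only at node 3) = 4.3 + 10000 = 10000 Ω
  Rp1 = R2 ‖ Rs1 (parallel, both between nodes 1 and 2) = 1/(1/39000 + 1/10000) = 7962 Ω
  Rs2 = R1 + Rp1 (series, joined only at node 1) = 91 + 7962 = 8053 Ω
R_eq = 8.053 kΩ

Final answer: 8.053 kΩ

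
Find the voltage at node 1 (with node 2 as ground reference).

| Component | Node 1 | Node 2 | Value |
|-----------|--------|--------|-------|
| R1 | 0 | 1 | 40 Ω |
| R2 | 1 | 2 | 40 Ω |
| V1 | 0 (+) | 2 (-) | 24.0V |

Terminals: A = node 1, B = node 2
Nodal analysis, taking node 2 as the 0 V reference.
Source V1 fixes V_0 = 24 V.
KCL at each unknown node (sum of currents leaving = 0; resistances in Ω):
  Node 1: (V_1 - 24)/40 + (V_1 - 0)/40 = 0
Collecting terms: 0.05 × V_1 = 0.6  =>  V_1 = 12 V
The requested potential is V_1 = 12 V.

Final answer: V_1 = 12 V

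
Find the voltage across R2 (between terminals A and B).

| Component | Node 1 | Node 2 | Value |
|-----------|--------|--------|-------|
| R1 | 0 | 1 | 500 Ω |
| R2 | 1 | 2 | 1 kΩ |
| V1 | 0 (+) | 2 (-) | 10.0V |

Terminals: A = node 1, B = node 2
R1 and R2 are in series across V1 (node 0 → node 1 → node 2), and the output A–B is taken across R2, so this is a voltage divider.
Series current: I = V1/(R1 + R2) = 10/(500 + 1000) = 10/1500 = 0.006667 A
V_R2 = I × R2 = V1 × R2/(R1 + R2) = 10 × 1000/1500 = 6.667 V

Final answer: 6.667 V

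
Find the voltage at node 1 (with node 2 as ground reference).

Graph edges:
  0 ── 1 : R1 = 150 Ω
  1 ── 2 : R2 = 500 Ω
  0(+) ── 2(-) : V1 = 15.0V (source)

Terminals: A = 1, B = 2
Nodal analysis, taking node 2 as the 0 V reference.
Source V1 fixes V_0 = 15 V.
KCL at each unknown node (sum of currents leaving = 0; resistances in Ω):
  Node 1: (V_1 - 15)/150 + (V_1 - 0)/500 = 0
Collecting terms: 0.008667 × V_1 = 0.1  =>  V_1 = 11.54 V
The requested potential is V_1 = 11.54 V.

Final answer: V_1 = 11.54 V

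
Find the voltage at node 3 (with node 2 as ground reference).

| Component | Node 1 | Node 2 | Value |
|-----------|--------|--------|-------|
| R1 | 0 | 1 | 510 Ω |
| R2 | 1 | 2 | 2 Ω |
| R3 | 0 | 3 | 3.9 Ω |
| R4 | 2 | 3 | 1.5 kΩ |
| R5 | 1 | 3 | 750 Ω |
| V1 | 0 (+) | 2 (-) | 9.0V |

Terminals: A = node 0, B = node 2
Nodal analysis, taking node 2 as the 0 V reference.
Source V1 fixes V_0 = 9 V.
KCL at each unknown node (sum of currents leaving = 0; resistances in Ω):
  Node 1: (V_1 - 9)/510 + (V_1 - 0)/2 + (V_1 - V_3)/750 = 0
  Node 3: (V_3 - 9)/3.9 + (V_3 - 0)/1500 + (V_3 - V_1)/750 = 0
Collecting terms (coefficients in siemens):
  0.5033·V_1 - 0.001333·V_3 = 0.01765
  0.2584·V_3 - 0.001333·V_1 = 2.308
Determinant D = (0.5033)(0.2584) - (-0.001333)(-0.001333) = 0.1301
V_1 = [(0.01765)(0.2584) - (-0.001333)(2.308)]/D = 0.05872 V
V_3 = [(0.5033)(2.308) - (0.01765)(-0.001333)]/D = 8.931 V
The requested potential is V_3 = 8.931 V.

Final answer: V_3 = 8.931 V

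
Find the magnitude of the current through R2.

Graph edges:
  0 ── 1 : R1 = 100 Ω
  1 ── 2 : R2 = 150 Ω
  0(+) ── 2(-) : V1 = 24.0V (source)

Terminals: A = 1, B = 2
Nodal analysis, taking node 2 as the 0 V reference.
Source V1 fixes V_0 = 24 V.
KCL at each unknown node (sum of currents leaving = 0; resistances in Ω):
  Node 1: (V_1 - 24)/100 + (V_1 - 0)/150 = 0
Collecting terms: 0.01667 × V_1 = 0.24  =>  V_1 = 14.4 V
I_R2 = (V_1 - V_2)/R2 = (14.4 - 0)/150 = 0.096 A
|I_R2| = 0.096 A

Final answer: |I_R2| = 0.096 A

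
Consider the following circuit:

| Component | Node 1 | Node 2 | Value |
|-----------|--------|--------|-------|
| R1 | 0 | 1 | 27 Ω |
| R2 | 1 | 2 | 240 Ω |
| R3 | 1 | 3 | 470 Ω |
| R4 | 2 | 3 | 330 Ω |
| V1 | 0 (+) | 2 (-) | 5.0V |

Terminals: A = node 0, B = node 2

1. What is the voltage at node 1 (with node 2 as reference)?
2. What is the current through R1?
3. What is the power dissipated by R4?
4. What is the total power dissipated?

Nodal analysis, taking node 2 as the 0 V reference.
Source V1 fixes V_0 = 5 V.
KCL at each unknown node (sum of currents leaving = 0; resistances in Ω):
  Node 1: (V_1 - 5)/27 + (V_1 - 0)/240 + (V_1 - V_3)/470 = 0
  Node 3: (V_3 - V_1)/470 + (V_3 - 0)/330 = 0
Collecting terms (coefficients in siemens):
  0.04333·V_1 - 0.002128·V_3 = 0.1852
  0.005158·V_3 - 0.002128·V_1 = 0
Determinant D = (0.04333)(0.005158) - (-0.002128)(-0.002128) = 0.000219
V_1 = [(0.1852)(0.005158) - (-0.002128)(0)]/D = 4.362 V
V_3 = [(0.04333)(0) - (0.1852)(-0.002128)]/D = 1.799 V
Part 1:
  Read off the nodal solution: V_1 = 4.362 V
Part 2:
  I_R1 = (V_0 - V_1)/R1 = (5 - 4.362)/27 = 0.02363 A
  Magnitude: I_R1 = 0.02363 A
Part 3:
  I_R4 = (V_2 - V_3)/R4 = (0 - 1.799)/330 = -0.005453 A
  P_R4 = I_R4² × R4 = (-0.005453)² × 330 = 0.009811 W
Part 4:
  Power in each resistor, P = (ΔV)²/R:
    P_R1 = (5 - 4.362)²/27 = 0.01507 W
    P_R2 = (4.362 - 0)²/240 = 0.07928 W
    P_R3 = (4.362 - 1.799)²/470 = 0.01397 W
    P_R4 = (0 - 1.799)²/330 = 0.009811 W
  P_total = P_R1 + P_R2 + P_R3 + P_R4 = 0.1181 W

Final answers:
1. V_1 = 4.362 V
2. I_R1 = 0.02363 A
3. P_R4 = 0.009811 W
4. P_total = 0.1181 W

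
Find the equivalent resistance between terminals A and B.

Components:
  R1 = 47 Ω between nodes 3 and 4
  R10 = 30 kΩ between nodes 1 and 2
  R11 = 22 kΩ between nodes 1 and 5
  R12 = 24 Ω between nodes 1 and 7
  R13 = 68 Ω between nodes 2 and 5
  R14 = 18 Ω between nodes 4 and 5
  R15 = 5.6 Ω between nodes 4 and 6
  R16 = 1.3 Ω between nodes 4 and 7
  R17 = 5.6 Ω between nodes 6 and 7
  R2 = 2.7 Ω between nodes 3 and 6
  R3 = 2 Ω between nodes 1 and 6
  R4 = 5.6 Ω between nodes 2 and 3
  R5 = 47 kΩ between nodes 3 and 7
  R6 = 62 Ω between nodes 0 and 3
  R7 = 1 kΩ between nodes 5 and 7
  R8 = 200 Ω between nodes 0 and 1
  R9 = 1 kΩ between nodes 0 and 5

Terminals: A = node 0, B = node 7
The network is not a plain series/parallel combination. Inject a 1 A test current into terminal A (node 0) and return it from terminal B (node 7); then R_eq = V_A / (1 A).
Nodal analysis, taking node 7 as the 0 V reference.
Current source I_test pushes 1 A into node 0 and draws it out of node 7.
KCL at each unknown node (sum of currents leaving = 0; resistances in Ω):
  Node 0: (V_0 - V_3)/62 + (V_0 - V_1)/200 + (V_0 - V_5)/1000 - 1 = 0
  Node 1: (V_1 - V_0)/200 + (V_1 - V_6)/2 + (V_1 - V_2)/30000 + (V_1 - V_5)/22000 + (V_1 - 0)/24 = 0
  Node 2: (V_2 - V_1)/30000 + (V_2 - V_3)/5.6 + (V_2 - V_5)/68 = 0
  Node 3: (V_3 - V_0)/62 + (V_3 - V_2)/5.6 + (V_3 - V_4)/47 + (V_3 - V_6)/2.7 + (V_3 - 0)/47000 = 0
  Node 4: (V_4 - V_3)/47 + (V_4 - V_5)/18 + (V_4 - V_6)/5.6 + (V_4 - 0)/1.3 = 0
  Node 5: (V_5 - V_0)/1000 + (V_5 - V_1)/22000 + (V_5 - V_2)/68 + (V_5 - V_4)/18 + (V_5 - 0)/1000 = 0
  Node 6: (V_6 - V_1)/2 + (V_6 - V_3)/2.7 + (V_6 - V_4)/5.6 + (V_6 - 0)/5.6 = 0
Collecting terms (coefficients in siemens):
  0.02213·V_0 - 0.005·V_1 - 0.01613·V_3 - 0.001·V_5 = 1
  0.5467·V_1 - 0.005·V_0 - 0.00003333·V_2 - 0.00004545·V_5 - 0.5·V_6 = 0
  0.1933·V_2 - 0.00003333·V_1 - 0.1786·V_3 - 0.01471·V_5 = 0
  0.5864·V_3 - 0.01613·V_0 - 0.1786·V_2 - 0.02128·V_4 - 0.3704·V_6 = 0
  1.025·V_4 - 0.02128·V_3 - 0.05556·V_5 - 0.1786·V_6 = 0
  0.07231·V_5 - 0.001·V_0 - 0.00004545·V_1 - 0.01471·V_2 - 0.05556·V_4 = 0
  1.228·V_6 - 0.5·V_1 - 0.3704·V_3 - 0.1786·V_4 = 0
Solving these 7 simultaneous equations (Gaussian elimination) gives:
  V_0 = 48.82 V, V_1 = 2.622 V, V_2 = 3.89 V, V_3 = 4.052 V
  V_4 = 0.6033 V, V_5 = 1.932 V, V_6 = 2.378 V
R_eq = V_0 / 1 A = 48.82 Ω

Final answer: 48.82 Ω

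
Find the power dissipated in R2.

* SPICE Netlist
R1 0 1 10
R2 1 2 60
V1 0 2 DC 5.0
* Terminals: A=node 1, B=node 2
Nodal analysis, taking node 2 as the 0 V reference.
Source V1 fixes V_0 = 5 V.
KCL at each unknown node (sum of currents leaving = 0; resistances in Ω):
  Node 1: (V_1 - 5)/10 + (V_1 - 0)/60 = 0
Collecting terms: 0.1167 × V_1 = 0.5  =>  V_1 = 4.286 V
I_R2 = (V_1 - V_2)/R2 = (4.286 - 0)/60 = 0.07143 A
P_R2 = I_R2² × R2 = (0.07143)² × 60 = 0.3061 W

Final answer: 0.3061 W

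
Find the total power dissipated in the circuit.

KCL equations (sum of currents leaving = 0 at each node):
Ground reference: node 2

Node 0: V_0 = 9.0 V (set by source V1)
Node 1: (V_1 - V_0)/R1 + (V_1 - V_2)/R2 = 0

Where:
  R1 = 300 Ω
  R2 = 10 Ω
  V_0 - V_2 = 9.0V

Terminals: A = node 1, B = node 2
Nodal analysis, taking node 2 as the 0 V reference.
Source V1 fixes V_0 = 9 V.
KCL at each unknown node (sum of currents leaving = 0; resistances in Ω):
  Node 1: (V_1 - 9)/300 + (V_1 - 0)/10 = 0
Collecting terms: 0.1033 × V_1 = 0.03  =>  V_1 = 0.2903 V
Power in each resistor, P = (ΔV)²/R:
  P_R1 = (9 - 0.2903)²/300 = 0.2529 W
  P_R2 = (0.2903 - 0)²/10 = 0.008429 W
P_total = P_R1 + P_R2 = 0.2613 W

Final answer: 0.2613 W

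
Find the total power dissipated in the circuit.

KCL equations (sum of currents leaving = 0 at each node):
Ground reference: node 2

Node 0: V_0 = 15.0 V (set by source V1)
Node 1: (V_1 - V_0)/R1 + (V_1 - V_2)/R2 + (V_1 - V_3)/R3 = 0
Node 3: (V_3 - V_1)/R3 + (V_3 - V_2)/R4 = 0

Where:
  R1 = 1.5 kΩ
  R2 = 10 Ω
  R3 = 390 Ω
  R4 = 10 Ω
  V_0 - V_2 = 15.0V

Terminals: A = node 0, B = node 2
Nodal analysis, taking node 2 as the 0 V reference.
Source V1 fixes V_0 = 15 V.
KCL at each unknown node (sum of currents leaving = 0; resistances in Ω):
  Node 1: (V_1 - 15)/1500 + (V_1 - 0)/10 + (V_1 - V_3)/390 = 0
  Node 3: (V_3 - V_1)/390 + (V_3 - 0)/10 = 0
Collecting terms (coefficients in siemens):
  0.1032·V_1 - 0.002564·V_3 = 0.01
  0.1026·V_3 - 0.002564·V_1 = 0
Determinant D = (0.1032)(0.1026) - (-0.002564)(-0.002564) = 0.01058
V_1 = [(0.01)(0.1026) - (-0.002564)(0)]/D = 0.09693 V
V_3 = [(0.1032)(0) - (0.01)(-0.002564)]/D = 0.002423 V
Power in each resistor, P = (ΔV)²/R:
  P_R1 = (15 - 0.09693)²/1500 = 0.1481 W
  P_R2 = (0.09693 - 0)²/10 = 0.0009396 W
  P_R3 = (0.09693 - 0.002423)²/390 = 0.0000229 W
  P_R4 = (0 - 0.002423)²/10 = 0.0000005872 W
P_total = P_R1 + P_R2 + P_R3 + P_R4 = 0.149 W

Final answer: 0.149 W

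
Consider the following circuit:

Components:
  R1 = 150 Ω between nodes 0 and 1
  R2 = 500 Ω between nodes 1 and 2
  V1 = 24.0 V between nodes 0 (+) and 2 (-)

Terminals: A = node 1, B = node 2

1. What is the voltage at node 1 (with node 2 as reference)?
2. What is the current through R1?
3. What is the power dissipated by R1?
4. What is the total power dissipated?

Nodal analysis, taking node 2 as the 0 V reference.
Source V1 fixes V_0 = 24 V.
KCL at each unknown node (sum of currents leaving = 0; resistances in Ω):
  Node 1: (V_1 - 24)/150 + (V_1 - 0)/500 = 0
Collecting terms: 0.008667 × V_1 = 0.16  =>  V_1 = 18.46 V
Part 1:
  Read off the nodal solution: V_1 = 18.46 V
Part 2:
  I_R1 = (V_0 - V_1)/R1 = (24 - 18.46)/150 = 0.03692 A
  Magnitude: I_R1 = 0.03692 A
Part 3:
  I_R1 = (V_0 - V_1)/R1 = (24 - 18.46)/150 = 0.03692 A
  P_R1 = I_R1² × R1 = (0.03692)² × 150 = 0.2045 W
Part 4:
  Power in each resistor, P = (ΔV)²/R:
    P_R1 = (24 - 18.46)²/150 = 0.2045 W
    P_R2 = (18.46 - 0)²/500 = 0.6817 W
  P_total = P_R1 + P_R2 = 0.8862 W

Final answers:
1. V_1 = 18.46 V
2. I_R1 = 0.03692 A
3. P_R1 = 0.2045 W
4. P_total = 0.8862 W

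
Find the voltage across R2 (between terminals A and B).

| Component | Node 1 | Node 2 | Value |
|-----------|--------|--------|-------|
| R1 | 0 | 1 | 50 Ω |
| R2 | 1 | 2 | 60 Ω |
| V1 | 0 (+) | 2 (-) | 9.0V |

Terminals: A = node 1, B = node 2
R1 and R2 are in series across V1 (node 0 → node 1 → node 2), and the output A–B is taken across R2, so this is a voltage divider.
Series current: I = V1/(R1 + R2) = 9/(50 + 60) = 9/110 = 0.08182 A
V_R2 = I × R2 = V1 × R2/(R1 + R2) = 9 × 60/110 = 4.909 V

Final answer: 4.909 V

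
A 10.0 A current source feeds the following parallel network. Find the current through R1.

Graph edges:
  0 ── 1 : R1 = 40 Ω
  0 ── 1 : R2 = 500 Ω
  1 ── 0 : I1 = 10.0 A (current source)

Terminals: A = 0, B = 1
All resistors sit directly between nodes 0 and 1, so they are in parallel and share one voltage V; the full source current 10 A splits among them.
1/R_par = 1/40 + 1/500 = 0.027 S  =>  R_par = 37.04 Ω
V = I × R_par = 10 × 37.04 = 370.4 V
I_R1 = V/R1 = 370.4/40 = 9.259 A

Final answer: 9.259 A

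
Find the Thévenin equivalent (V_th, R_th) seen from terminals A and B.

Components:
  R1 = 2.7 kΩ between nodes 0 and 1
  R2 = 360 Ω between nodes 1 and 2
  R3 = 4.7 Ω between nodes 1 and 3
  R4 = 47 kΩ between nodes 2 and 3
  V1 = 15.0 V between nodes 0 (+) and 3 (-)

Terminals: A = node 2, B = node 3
Step 1 — V_th is the open-circuit voltage V_A - V_B (nothing connected across the terminals).
Nodal analysis, taking node 3 as the 0 V reference.
Source V1 fixes V_0 = 15 V.
KCL at each unknown node (sum of currents leaving = 0; resistances in Ω):
  Node 1: (V_1 - 15)/2700 + (V_1 - V_2)/360 + (V_1 - 0)/4.7 = 0
  Node 2: (V_2 - V_1)/360 + (V_2 - 0)/47000 = 0
Collecting terms (coefficients in siemens):
  0.2159·V_1 - 0.002778·V_2 = 0.005556
  0.002799·V_2 - 0.002778·V_1 = 0
Determinant D = (0.2159)(0.002799) - (-0.002778)(-0.002778) = 0.0005966
V_1 = [(0.005556)(0.002799) - (-0.002778)(0)]/D = 0.02606 V
V_2 = [(0.2159)(0) - (0.005556)(-0.002778)]/D = 0.02587 V
V_th = V_2 - V_3 = 0.02587 - 0 = 0.02587 V
Step 2 — R_th: zero the source — replace V1 by a short circuit (node 3 merges into node 0) — and find the resistance seen between A (node 2) and B (node 0).
Reduce the network between node 2 (A) and node 0 (B) by series/parallel combination:
  Rp1 = R1 ‖ R3 (parallel, both between nodes 0 and 1) = 1/(1/2700 + 1/4.7) = 4.692 Ω
  Rs1 = R2 + Rp1 (series, joined only at node 1) = 360 + 4.692 = 364.7 Ω
  Rp2 = R4 ‖ Rs1 (parallel, both between nodes 0 and 2) = 1/(1/47000 + 1/364.7) = 361.9 Ω
R_th = 361.9 Ω

Final answer: V_th = 0.02587 V, R_th = 361.9 Ω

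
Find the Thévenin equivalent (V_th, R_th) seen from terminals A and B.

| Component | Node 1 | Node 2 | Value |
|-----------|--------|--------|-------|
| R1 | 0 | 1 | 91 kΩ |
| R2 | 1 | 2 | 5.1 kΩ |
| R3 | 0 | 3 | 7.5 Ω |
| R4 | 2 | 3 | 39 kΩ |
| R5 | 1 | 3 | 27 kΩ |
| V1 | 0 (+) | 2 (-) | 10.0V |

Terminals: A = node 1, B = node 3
Step 1 — V_th is the open-circuit voltage V_A - V_B (nothing connected across the terminals).
Nodal analysis, taking node 2 as the 0 V reference.
Source V1 fixes V_0 = 10 V.
KCL at each unknown node (sum of currents leaving = 0; resistances in Ω):
  Node 1: (V_1 - 10)/91000 + (V_1 - 0)/5100 + (V_1 - V_3)/27000 = 0
  Node 3: (V_3 - 10)/7.5 + (V_3 - 0)/39000 + (V_3 - V_1)/27000 = 0
Collecting terms (coefficients in siemens):
  0.0002441·V_1 - 0.00003704·V_3 = 0.0001099
  0.1334·V_3 - 0.00003704·V_1 = 1.333
Determinant D = (0.0002441)(0.1334) - (-0.00003704)(-0.00003704) = 0.00003256
V_1 = [(0.0001099)(0.1334) - (-0.00003704)(1.333)]/D = 1.967 V
V_3 = [(0.0002441)(1.333) - (0.0001099)(-0.00003704)]/D = 9.996 V
V_th = V_1 - V_3 = 1.967 - 9.996 = -8.029 V
Step 2 — R_th: zero the source — replace V1 by a short circuit (node 2 merges into node 0) — and find the resistance seen between A (node 1) and B (node 3).
Reduce the network between node 1 (A) and node 3 (B) by series/parallel combination:
  Rp1 = R1 ‖ R2 (parallel, both between nodes 0 and 1) = 1/(1/91000 + 1/5100) = 4829 Ω
  Rp2 = R3 ‖ R4 (parallel, both between nodes 0 and 3) = 1/(1/7.5 + 1/39000) = 7.499 Ω
  Rs1 = Rp1 + Rp2 (series, joined only at node 0) = 4829 + 7.499 = 4837 Ω
  Rp3 = R5 ‖ Rs1 (parallel, both between nodes 1 and 3) = 1/(1/27000 + 1/4837) = 4102 Ω
R_th = 4.102 kΩ

Final answer: V_th = -8.029 V, R_th = 4.102 kΩ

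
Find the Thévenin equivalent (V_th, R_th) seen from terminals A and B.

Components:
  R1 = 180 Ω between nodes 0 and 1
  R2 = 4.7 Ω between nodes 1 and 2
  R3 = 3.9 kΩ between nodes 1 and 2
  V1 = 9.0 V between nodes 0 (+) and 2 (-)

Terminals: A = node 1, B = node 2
Step 1 — V_th is the open-circuit voltage V_A - V_B (nothing connected across the terminals).
Nodal analysis, taking node 2 as the 0 V reference.
Source V1 fixes V_0 = 9 V.
KCL at each unknown node (sum of currents leaving = 0; resistances in Ω):
  Node 1: (V_1 - 9)/180 + (V_1 - 0)/4.7 + (V_1 - 0)/3900 = 0
Collecting terms: 0.2186 × V_1 = 0.05  =>  V_1 = 0.2288 V
V_th = V_1 - V_2 = 0.2288 - 0 = 0.2288 V
Step 2 — R_th: zero the source — replace V1 by a short circuit (node 2 merges into node 0) — and find the resistance seen between A (node 1) and B (node 0).
Reduce the network between node 1 (A) and node 0 (B) by series/parallel combination:
  Rp1 = R1 ‖ R2 ‖ R3 (parallel, all between nodes 0 and 1) = 1/(1/180 + 1/4.7 + 1/3900) = 4.575 Ω
R_th = 4.575 Ω

Final answer: V_th = 0.2288 V, R_th = 4.575 Ω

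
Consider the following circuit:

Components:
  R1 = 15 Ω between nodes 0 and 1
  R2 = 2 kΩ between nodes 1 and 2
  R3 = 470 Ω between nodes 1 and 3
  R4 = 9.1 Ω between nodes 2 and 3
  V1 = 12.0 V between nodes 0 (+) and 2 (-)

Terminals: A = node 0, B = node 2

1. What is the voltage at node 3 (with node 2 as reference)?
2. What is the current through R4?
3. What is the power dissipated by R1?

Nodal analysis, taking node 2 as the 0 V reference.
Source V1 fixes V_0 = 12 V.
KCL at each unknown node (sum of currents leaving = 0; resistances in Ω):
  Node 1: (V_1 - 12)/15 + (V_1 - 0)/2000 + (V_1 - V_3)/470 = 0
  Node 3: (V_3 - V_1)/470 + (V_3 - 0)/9.1 = 0
Collecting terms (coefficients in siemens):
  0.06929·V_1 - 0.002128·V_3 = 0.8
  0.112·V_3 - 0.002128·V_1 = 0
Determinant D = (0.06929)(0.112) - (-0.002128)(-0.002128) = 0.007758
V_1 = [(0.8)(0.112) - (-0.002128)(0)]/D = 11.55 V
V_3 = [(0.06929)(0) - (0.8)(-0.002128)]/D = 0.2194 V
Part 1:
  Read off the nodal solution: V_3 = 0.2194 V
Part 2:
  I_R4 = (V_2 - V_3)/R4 = (0 - 0.2194)/9.1 = -0.02411 A
  Magnitude: I_R4 = 0.02411 A
Part 3:
  I_R1 = (V_0 - V_1)/R1 = (12 - 11.55)/15 = 0.02989 A
  P_R1 = I_R1² × R1 = (0.02989)² × 15 = 0.0134 W

Final answers:
1. V_3 = 0.2194 V
2. I_R4 = 0.02411 A
3. P_R1 = 0.0134 W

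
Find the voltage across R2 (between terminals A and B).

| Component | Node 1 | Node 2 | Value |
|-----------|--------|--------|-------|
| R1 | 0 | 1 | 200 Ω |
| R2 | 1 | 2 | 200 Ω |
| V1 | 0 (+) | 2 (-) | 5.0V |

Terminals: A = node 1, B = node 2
R1 and R2 are in series across V1 (node 0 → node 1 → node 2), and the output A–B is taken across R2, so this is a voltage divider.
Series current: I = V1/(R1 + R2) = 5/(200 + 200) = 5/400 = 0.0125 A
V_R2 = I × R2 = V1 × R2/(R1 + R2) = 5 × 200/400 = 2.5 V

Final answer: 2.5 V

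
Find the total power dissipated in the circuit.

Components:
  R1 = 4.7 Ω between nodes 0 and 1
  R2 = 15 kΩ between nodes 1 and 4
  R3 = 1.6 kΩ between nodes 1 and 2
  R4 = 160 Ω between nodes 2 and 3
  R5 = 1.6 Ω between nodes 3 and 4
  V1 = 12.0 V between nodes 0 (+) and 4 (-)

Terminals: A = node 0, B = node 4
Nodal analysis, taking node 4 as the 0 V reference.
Source V1 fixes V_0 = 12 V.
KCL at each unknown node (sum of currents leaving = 0; resistances in Ω):
  Node 1: (V_1 - 12)/4.7 + (V_1 - 0)/15000 + (V_1 - V_2)/1600 = 0
  Node 2: (V_2 - V_1)/1600 + (V_2 - V_3)/160 = 0
  Node 3: (V_3 - V_2)/160 + (V_3 - 0)/1.6 = 0
Collecting terms (coefficients in siemens):
  0.2135·V_1 - 0.000625·V_2 = 2.553
  0.006875·V_2 - 0.000625·V_1 - 0.00625·V_3 = 0
  0.6312·V_3 - 0.00625·V_2 = 0
Solving these 3 simultaneous equations (Gaussian elimination) gives:
  V_1 = 11.96 V, V_2 = 1.098 V, V_3 = 0.01087 V
Power in each resistor, P = (ΔV)²/R:
  P_R1 = (12 - 11.96)²/4.7 = 0.0002707 W
  P_R2 = (11.96 - 0)²/15000 = 0.009543 W
  P_R3 = (11.96 - 1.098)²/1600 = 0.0738 W
  P_R4 = (1.098 - 0.01087)²/160 = 0.00738 W
  P_R5 = (0.01087 - 0)²/1.6 = 0.0000738 W
P_total = P_R1 + P_R2 + P_R3 + P_R4 + P_R5 = 0.09107 W

Final answer: 0.09107 W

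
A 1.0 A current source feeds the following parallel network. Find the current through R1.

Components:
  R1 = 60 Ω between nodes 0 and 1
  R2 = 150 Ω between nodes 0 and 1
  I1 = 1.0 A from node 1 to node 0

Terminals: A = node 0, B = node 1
All resistors sit directly between nodes 0 and 1, so they are in parallel and share one voltage V; the full source current 1 A splits among them.
1/R_par = 1/60 + 1/150 = 0.02333 S  =>  R_par = 42.86 Ω
V = I × R_par = 1 × 42.86 = 42.86 V
I_R1 = V/R1 = 42.86/60 = 0.7143 A

Final answer: 0.7143 A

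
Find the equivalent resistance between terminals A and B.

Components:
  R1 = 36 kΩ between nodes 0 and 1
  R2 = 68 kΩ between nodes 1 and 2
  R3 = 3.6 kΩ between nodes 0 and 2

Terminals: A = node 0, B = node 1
Reduce the network between node 0 (A) and node 1 (B) by series/parallel combination:
  Rs1 = R3 + R2 (series, joined only at node 2) = 3600 + 68000 = 71600 Ω
  Rp1 = R1 ‖ Rs1 (parallel, both between nodes 0 and 1) = 1/(1/36000 + 1/71600) = 23960 Ω
R_eq = 23.96 kΩ

Final answer: 23.96 kΩ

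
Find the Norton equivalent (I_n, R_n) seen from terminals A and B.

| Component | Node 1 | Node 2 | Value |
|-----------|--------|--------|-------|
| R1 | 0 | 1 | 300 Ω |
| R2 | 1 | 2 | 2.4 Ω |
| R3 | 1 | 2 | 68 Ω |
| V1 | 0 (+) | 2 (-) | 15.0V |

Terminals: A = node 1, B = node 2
Find the Thévenin equivalent first; then I_n = V_th/R_th and R_n = R_th.
Step 1 — V_th is the open-circuit voltage V_A - V_B (nothing connected across the terminals).
Nodal analysis, taking node 2 as the 0 V reference.
Source V1 fixes V_0 = 15 V.
KCL at each unknown node (sum of currents leaving = 0; resistances in Ω):
  Node 1: (V_1 - 15)/300 + (V_1 - 0)/2.4 + (V_1 - 0)/68 = 0
Collecting terms: 0.4347 × V_1 = 0.05  =>  V_1 = 0.115 V
V_th = V_1 - V_2 = 0.115 - 0 = 0.115 V
Step 2 — R_th: zero the source — replace V1 by a short circuit (node 2 merges into node 0) — and find the resistance seen between A (node 1) and B (node 0).
Reduce the network between node 1 (A) and node 0 (B) by series/parallel combination:
  Rp1 = R1 ‖ R2 ‖ R3 (parallel, all between nodes 0 and 1) = 1/(1/300 + 1/2.4 + 1/68) = 2.3 Ω
R_th = 2.3 Ω
I_n = V_th/R_th = 0.115/2.3 = 0.05 A, and R_n = R_th = 2.3 Ω

Final answer: I_n = 0.05 A, R_n = 2.3 Ω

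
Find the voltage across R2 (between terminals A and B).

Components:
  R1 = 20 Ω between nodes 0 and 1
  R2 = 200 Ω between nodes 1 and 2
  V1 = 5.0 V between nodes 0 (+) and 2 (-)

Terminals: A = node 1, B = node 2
R1 and R2 are in series across V1 (node 0 → node 1 → node 2), and the output A–B is taken across R2, so this is a voltage divider.
Series current: I = V1/(R1 + R2) = 5/(20 + 200) = 5/220 = 0.02273 A
V_R2 = I × R2 = V1 × R2/(R1 + R2) = 5 × 200/220 = 4.545 V

Final answer: 4.545 V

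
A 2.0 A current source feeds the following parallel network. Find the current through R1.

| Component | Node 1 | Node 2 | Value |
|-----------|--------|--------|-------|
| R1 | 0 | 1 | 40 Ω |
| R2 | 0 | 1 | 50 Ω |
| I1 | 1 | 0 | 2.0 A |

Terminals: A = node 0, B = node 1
All resistors sit directly between nodes 0 and 1, so they are in parallel and share one voltage V; the full source current 2 A splits among them.
1/R_par = 1/40 + 1/50 = 0.045 S  =>  R_par = 22.22 Ω
V = I × R_par = 2 × 22.22 = 44.44 V
I_R1 = V/R1 = 44.44/40 = 1.111 A

Final answer: 1.111 A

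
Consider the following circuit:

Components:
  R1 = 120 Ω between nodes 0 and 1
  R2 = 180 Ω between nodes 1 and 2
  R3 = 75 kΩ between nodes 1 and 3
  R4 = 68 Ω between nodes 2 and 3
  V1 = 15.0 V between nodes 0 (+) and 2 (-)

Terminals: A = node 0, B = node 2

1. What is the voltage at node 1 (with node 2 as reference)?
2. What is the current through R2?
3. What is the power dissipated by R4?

Nodal analysis, taking node 2 as the 0 V reference.
Source V1 fixes V_0 = 15 V.
KCL at each unknown node (sum of currents leaving = 0; resistances in Ω):
  Node 1: (V_1 - 15)/120 + (V_1 - 0)/180 + (V_1 - V_3)/75000 = 0
  Node 3: (V_3 - V_1)/75000 + (V_3 - 0)/68 = 0
Collecting terms (coefficients in siemens):
  0.0139·V_1 - 0.00001333·V_3 = 0.125
  0.01472·V_3 - 0.00001333·V_1 = 0
Determinant D = (0.0139)(0.01472) - (-0.00001333)(-0.00001333) = 0.0002046
V_1 = [(0.125)(0.01472) - (-0.00001333)(0)]/D = 8.991 V
V_3 = [(0.0139)(0) - (0.125)(-0.00001333)]/D = 0.008145 V
Part 1:
  Read off the nodal solution: V_1 = 8.991 V
Part 2:
  I_R2 = (V_1 - V_2)/R2 = (8.991 - 0)/180 = 0.04995 A
  Magnitude: I_R2 = 0.04995 A
Part 3:
  I_R4 = (V_2 - V_3)/R4 = (0 - 0.008145)/68 = -0.0001198 A
  P_R4 = I_R4² × R4 = (-0.0001198)² × 68 = 0.0000009756 W

Final answers:
1. V_1 = 8.991 V
2. I_R2 = 0.04995 A
3. P_R4 = 9.756e-07 W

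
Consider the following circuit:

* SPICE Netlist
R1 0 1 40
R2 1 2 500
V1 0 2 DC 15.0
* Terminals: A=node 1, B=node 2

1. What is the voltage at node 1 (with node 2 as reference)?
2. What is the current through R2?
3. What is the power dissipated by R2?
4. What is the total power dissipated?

Nodal analysis, taking node 2 as the 0 V reference.
Source V1 fixes V_0 = 15 V.
KCL at each unknown node (sum of currents leaving = 0; resistances in Ω):
  Node 1: (V_1 - 15)/40 + (V_1 - 0)/500 = 0
Collecting terms: 0.027 × V_1 = 0.375  =>  V_1 = 13.89 V
Part 1:
  Read off the nodal solution: V_1 = 13.89 V
Part 2:
  I_R2 = (V_1 - V_2)/R2 = (13.89 - 0)/500 = 0.02778 A
  Magnitude: I_R2 = 0.02778 A
Part 3:
  I_R2 = (V_1 - V_2)/R2 = (13.89 - 0)/500 = 0.02778 A
  P_R2 = I_R2² × R2 = (0.02778)² × 500 = 0.3858 W
Part 4:
  Power in each resistor, P = (ΔV)²/R:
    P_R1 = (15 - 13.89)²/40 = 0.03086 W
    P_R2 = (13.89 - 0)²/500 = 0.3858 W
  P_total = P_R1 + P_R2 = 0.4167 W

Final answers:
1. V_1 = 13.89 V
2. I_R2 = 0.02778 A
3. P_R2 = 0.3858 W
4. P_total = 0.4167 W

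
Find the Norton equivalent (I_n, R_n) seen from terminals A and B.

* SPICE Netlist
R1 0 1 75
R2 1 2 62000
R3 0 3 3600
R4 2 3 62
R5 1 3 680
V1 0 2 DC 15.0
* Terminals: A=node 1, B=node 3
Find the Thévenin equivalent first; then I_n = V_th/R_th and R_n = R_th.
Step 1 — V_th is the open-circuit voltage V_A - V_B (nothing connected across the terminals).
Nodal analysis, taking node 2 as the 0 V reference.
Source V1 fixes V_0 = 15 V.
KCL at each unknown node (sum of currents leaving = 0; resistances in Ω):
  Node 1: (V_1 - 15)/75 + (V_1 - 0)/62000 + (V_1 - V_3)/680 = 0
  Node 3: (V_3 - 15)/3600 + (V_3 - 0)/62 + (V_3 - V_1)/680 = 0
Collecting terms (coefficients in siemens):
  0.01482·V_1 - 0.001471·V_3 = 0.2
  0.01788·V_3 - 0.001471·V_1 = 0.004167
Determinant D = (0.01482)(0.01788) - (-0.001471)(-0.001471) = 0.0002628
V_1 = [(0.2)(0.01788) - (-0.001471)(0.004167)]/D = 13.63 V
V_3 = [(0.01482)(0.004167) - (0.2)(-0.001471)]/D = 1.354 V
V_th = V_1 - V_3 = 13.63 - 1.354 = 12.28 V
Step 2 — R_th: zero the source — replace V1 by a short circuit (node 2 merges into node 0) — and find the resistance seen between A (node 1) and B (node 3).
Reduce the network between node 1 (A) and node 3 (B) by series/parallel combination:
  Rp1 = R1 ‖ R2 (parallel, both between nodes 0 and 1) = 1/(1/75 + 1/62000) = 74.91 Ω
  Rp2 = R3 ‖ R4 (parallel, both between nodes 0 and 3) = 1/(1/3600 + 1/62) = 60.95 Ω
  Rs1 = Rp1 + Rp2 (series, joined only at node 0) = 74.91 + 60.95 = 135.9 Ω
  Rp3 = R5 ‖ Rs1 (parallel, both between nodes 1 and 3) = 1/(1/680 + 1/135.9) = 113.2 Ω
R_th = 113.2 Ω
I_n = V_th/R_th = 12.28/113.2 = 0.1084 A, and R_n = R_th = 113.2 Ω

Final answer: I_n = 0.1084 A, R_n = 113.2 Ω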